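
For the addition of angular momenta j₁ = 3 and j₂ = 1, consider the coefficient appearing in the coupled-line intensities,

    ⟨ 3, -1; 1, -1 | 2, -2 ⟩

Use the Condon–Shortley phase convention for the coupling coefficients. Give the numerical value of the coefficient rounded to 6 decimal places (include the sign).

+0.218218

j₁+j₂−J=2  J+j₁−j₂=4  J−j₁+j₂=0  j₁+j₂+J+1=7
(j₁±m₁, j₂±m₂, J±M) = (2,4,0,2,0,4)
P² = 768/7
sum k=0..0:
  [0] +1/48 = 1/48
S = 1/48
C² = P²·S² = 1/21 ; C = +0.218218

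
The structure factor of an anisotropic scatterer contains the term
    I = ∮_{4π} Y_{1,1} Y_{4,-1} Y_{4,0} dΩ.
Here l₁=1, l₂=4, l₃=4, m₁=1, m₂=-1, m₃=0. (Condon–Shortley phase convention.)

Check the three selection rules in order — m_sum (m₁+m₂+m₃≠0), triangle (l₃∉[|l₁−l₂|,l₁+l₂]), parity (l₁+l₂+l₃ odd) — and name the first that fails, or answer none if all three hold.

parity

azimuthal sum: 1 − 1 + 0 = 0  ✓
3 ≤ 4 ≤ 5 (triangle on l)  ✓
L = 1 + 4 + 4 = 9 (odd)  ✗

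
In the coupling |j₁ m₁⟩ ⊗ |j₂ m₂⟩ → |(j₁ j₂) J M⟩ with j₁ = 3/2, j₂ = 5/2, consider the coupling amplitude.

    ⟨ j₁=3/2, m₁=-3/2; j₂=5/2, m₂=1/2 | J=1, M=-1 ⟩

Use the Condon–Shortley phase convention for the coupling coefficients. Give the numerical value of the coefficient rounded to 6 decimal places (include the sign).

√[3·3!0!2!/6! · 0!3!3!2!0!2!] = √(36/5)
  +(−1)^3/∏(3,0,0,0,0,2)! = -1/12  (running -1/12)
⟨..|..⟩ = √(36/5)·(-1/12) = -0.223607

-0.223607  (= −√(1/20))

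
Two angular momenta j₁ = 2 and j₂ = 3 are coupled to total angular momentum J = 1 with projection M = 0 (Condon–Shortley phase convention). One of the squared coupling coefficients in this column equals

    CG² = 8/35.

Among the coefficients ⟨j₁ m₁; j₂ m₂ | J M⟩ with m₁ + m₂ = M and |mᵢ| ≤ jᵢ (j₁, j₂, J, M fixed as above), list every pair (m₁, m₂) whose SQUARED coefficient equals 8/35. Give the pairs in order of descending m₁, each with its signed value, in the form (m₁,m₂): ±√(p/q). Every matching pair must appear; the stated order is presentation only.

(1,-1): −√(8/35); (-1,1): −√(8/35)

Admissible pairs with m₁+m₂ = M = 0: (-2,2), (-1,1), (0,0), (1,-1), (2,-2)
  (m₁,m₂)=(2,-2): CG² = 1/7, CG = +√(1/7)
  (m₁,m₂)=(1,-1): CG² = 8/35, CG = −√(8/35)   ← matches the target
  (m₁,m₂)=(0,0): CG² = 9/35, CG = +√(9/35)
  (m₁,m₂)=(-1,1): CG² = 8/35, CG = −√(8/35)   ← matches the target
  (m₁,m₂)=(-2,2): CG² = 1/7, CG = +√(1/7)
Pairs with CG² = 8/35: (1,-1): −√(8/35); (-1,1): −√(8/35)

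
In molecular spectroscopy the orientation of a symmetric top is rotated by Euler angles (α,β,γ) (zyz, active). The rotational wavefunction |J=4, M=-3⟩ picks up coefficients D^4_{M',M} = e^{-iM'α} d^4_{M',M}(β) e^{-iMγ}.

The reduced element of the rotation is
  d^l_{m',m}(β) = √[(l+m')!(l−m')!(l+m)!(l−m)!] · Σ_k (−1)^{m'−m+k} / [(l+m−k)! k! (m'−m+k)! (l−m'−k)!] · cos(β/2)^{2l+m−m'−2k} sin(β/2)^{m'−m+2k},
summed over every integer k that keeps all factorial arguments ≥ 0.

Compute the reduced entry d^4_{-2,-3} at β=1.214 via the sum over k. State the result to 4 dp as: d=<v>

d^4_{-2,-3}(β=1.2140) via the finite sum:
Half-angle: c=0.821363, s=0.570406. N=√(2·720·1·5040)=2693.993318
Admissible k: 0..1 (factorial args all ≥0)
  k=0: (−1)^1·2693.9933/(720)·0.8214^7·0.5704^1 = -0.538262
  k=1: (−1)^2·2693.9933/(240)·0.8214^5·0.5704^3 = +0.778777
d^4_{-2,-3}(1.2140) = -0.538262 +0.778777 = +0.240515

d=0.2405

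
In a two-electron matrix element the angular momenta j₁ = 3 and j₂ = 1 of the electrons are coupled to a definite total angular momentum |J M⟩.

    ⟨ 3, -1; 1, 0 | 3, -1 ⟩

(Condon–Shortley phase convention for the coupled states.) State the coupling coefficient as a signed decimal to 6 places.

j₁+j₂−J=1  J+j₁−j₂=5  J−j₁+j₂=1  j₁+j₂+J+1=8
(j₁±m₁, j₂±m₂, J±M) = (2,4,1,1,2,4)
P² = 48
sum k=0..1:
  [0] +1/24 = 1/24
  [1] −1/12 = -1/12
S = -1/24
C² = P²·S² = 1/12 ; C = -0.288675

−√(1/12) ≈ -0.288675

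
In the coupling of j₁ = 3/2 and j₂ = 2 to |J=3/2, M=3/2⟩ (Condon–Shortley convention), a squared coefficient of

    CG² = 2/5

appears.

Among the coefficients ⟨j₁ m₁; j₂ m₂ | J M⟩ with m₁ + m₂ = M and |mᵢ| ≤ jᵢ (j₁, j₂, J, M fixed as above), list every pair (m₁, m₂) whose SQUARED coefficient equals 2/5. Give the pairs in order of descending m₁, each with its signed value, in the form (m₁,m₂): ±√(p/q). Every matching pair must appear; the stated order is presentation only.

(1/2,1): −√(2/5); (-1/2,2): +√(2/5)

Admissible pairs with m₁+m₂ = M = 3/2: (-1/2,2), (1/2,1), (3/2,0)
  (m₁,m₂)=(3/2,0): CG² = 1/5, CG = +√(1/5)
  (m₁,m₂)=(1/2,1): CG² = 2/5, CG = −√(2/5)   ← matches the target
  (m₁,m₂)=(-1/2,2): CG² = 2/5, CG = +√(2/5)   ← matches the target
Pairs with CG² = 2/5: (1/2,1): −√(2/5); (-1/2,2): +√(2/5)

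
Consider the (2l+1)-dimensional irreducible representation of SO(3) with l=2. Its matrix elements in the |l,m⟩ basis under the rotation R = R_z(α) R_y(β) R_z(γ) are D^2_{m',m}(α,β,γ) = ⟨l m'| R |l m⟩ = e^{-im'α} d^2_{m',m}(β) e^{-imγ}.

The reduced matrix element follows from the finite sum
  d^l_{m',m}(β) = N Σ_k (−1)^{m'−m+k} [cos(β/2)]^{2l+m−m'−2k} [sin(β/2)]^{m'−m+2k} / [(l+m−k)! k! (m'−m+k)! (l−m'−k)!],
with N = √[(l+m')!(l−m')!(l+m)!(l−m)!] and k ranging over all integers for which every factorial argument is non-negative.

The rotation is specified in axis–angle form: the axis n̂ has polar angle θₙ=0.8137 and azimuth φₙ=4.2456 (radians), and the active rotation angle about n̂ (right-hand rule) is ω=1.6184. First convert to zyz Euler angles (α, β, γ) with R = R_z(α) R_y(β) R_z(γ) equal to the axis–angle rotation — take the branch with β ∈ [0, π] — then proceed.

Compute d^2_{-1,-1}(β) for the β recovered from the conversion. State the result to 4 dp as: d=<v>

Axis–angle → zyz. n̂ = (sinθₙcosφₙ, sinθₙsinφₙ, cosθₙ) = (-0.327090, -0.649075, +0.686814), ω = 1.6184.
R = I cosω + sinω [n̂]ₓ + (1−cosω) n̂n̂ᵀ gives
  R = [+0.064494, -0.463627, -0.883680; +0.908445, +0.393761, -0.140287; +0.413000, -0.793727, +0.446574]
β = atan2(√(R₁₃²+R₂₃²), R₃₃) = 1.107863; α = atan2(R₂₃, R₁₃) mod 2π = 3.299032; γ = atan2(R₃₂, −R₃₁) mod 2π = 4.232610
d^2_{-1,-1}(β=1.1079) via the finite sum:
c=cos(1.107863/2)=0.850463, s=sin(1.107863/2)=0.526035; N=√[1·6·1·6]=6.000000
Admissible k: 0..1 (factorial args all ≥0)
  k=0: (−1)^0·6.0000/(6)·0.8505^4·0.5260^0 = +0.523144
  k=1: (−1)^1·6.0000/(2)·0.8505^2·0.5260^2 = -0.600428
d^2_{-1,-1}(1.1079) = +0.523144 -0.600428 = -0.077284

d=-0.0773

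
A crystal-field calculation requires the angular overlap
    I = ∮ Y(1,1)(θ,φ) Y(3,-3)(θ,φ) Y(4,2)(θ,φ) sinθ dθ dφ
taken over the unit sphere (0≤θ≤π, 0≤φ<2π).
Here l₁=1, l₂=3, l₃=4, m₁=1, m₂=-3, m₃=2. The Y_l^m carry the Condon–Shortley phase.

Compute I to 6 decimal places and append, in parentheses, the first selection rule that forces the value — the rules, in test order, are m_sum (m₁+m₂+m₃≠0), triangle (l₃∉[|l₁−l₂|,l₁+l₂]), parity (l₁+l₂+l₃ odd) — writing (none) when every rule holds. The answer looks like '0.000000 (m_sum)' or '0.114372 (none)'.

Checks pass: Σm=0; 8 even; l₃=4∈[2,4].
(2·1+1)(2·3+1)(2·4+1) = 189
Δ: 0! 2! 6! / 9! → 1/252
sum: t=0:+1/36 = 1/36
3j²(1 3 4; 0 0 0) = Δ·Π!·Σ² = 4/63  (sign +1)
sum: t=0:+1/1440 = 1/1440
3j²(1 3 4; 1 -3 2) = Δ·Π!·Σ² = 1/252  (sign +1)
combine: 4πI² = 189·4/63·1/252 = 1/21
take √, sign +1: I = 0.06155813
No selection rule forces the value: the integral is nonzero (none).

0.061558 (none)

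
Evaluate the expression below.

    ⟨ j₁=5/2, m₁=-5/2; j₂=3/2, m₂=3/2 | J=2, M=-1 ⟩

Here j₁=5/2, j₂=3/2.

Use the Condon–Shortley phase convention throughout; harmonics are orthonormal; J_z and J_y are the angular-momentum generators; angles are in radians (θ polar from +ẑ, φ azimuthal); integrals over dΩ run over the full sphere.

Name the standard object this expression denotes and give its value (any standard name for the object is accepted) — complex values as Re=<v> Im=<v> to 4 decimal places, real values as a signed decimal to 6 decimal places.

Clebsch–Gordan coefficient, +√(5/14) ≈ +0.597614

This is a Clebsch–Gordan (vector-coupling) coefficient.
√[5·2!3!1!/7! · 0!5!3!0!1!3!] = √(360/7)
  +(−1)^2/∏(2,0,3,1,0,0)! = 1/12  (running 1/12)
⟨..|..⟩ = √(360/7)·(1/12) = +0.597614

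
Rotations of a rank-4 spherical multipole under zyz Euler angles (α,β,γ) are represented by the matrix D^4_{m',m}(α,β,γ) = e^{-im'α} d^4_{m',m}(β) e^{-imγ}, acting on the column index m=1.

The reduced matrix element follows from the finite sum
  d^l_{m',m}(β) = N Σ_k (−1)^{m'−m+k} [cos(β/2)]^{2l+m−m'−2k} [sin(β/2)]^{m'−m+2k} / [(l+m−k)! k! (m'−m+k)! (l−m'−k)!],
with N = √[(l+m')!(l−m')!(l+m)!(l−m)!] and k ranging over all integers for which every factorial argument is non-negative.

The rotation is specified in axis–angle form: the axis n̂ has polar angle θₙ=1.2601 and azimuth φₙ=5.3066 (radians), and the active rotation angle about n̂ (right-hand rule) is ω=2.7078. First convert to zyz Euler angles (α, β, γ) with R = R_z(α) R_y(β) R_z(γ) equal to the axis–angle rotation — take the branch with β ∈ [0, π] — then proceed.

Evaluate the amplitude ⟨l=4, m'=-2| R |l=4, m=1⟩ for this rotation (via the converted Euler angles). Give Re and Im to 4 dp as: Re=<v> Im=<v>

Re=0.2565 Im=-0.1123

Axis–angle → zyz. n̂ = (sinθₙcosφₙ, sinθₙsinφₙ, cosθₙ) = (+0.533050, -0.788918, +0.305722), ω = 2.7078.
R = I cosω + sinω [n̂]ₓ + (1−cosω) n̂n̂ᵀ gives
  R = [-0.365412, -0.930615, -0.020759; -0.673616, +0.279759, -0.684088; +0.642430, -0.235991, -0.729104]
β = atan2(√(R₁₃²+R₂₃²), R₃₃) = 2.387808; α = atan2(R₂₃, R₁₃) mod 2π = 4.682053; γ = atan2(R₃₂, −R₃₁) mod 2π = 3.493631
Split into d^4_{-2,1}(β=2.3878) × two z-phases.
Half-angle: c=0.368033, s=0.929813. N=√(2·720·120·6)=1018.233765
k∈{3,4,5} keeps every argument non-negative
  k=3: (−1)^0·1018.2338/(72)·0.3680^5·0.9298^3 = +0.076760
  k=4: (−1)^1·1018.2338/(48)·0.3680^3·0.9298^5 = -0.734926
  k=5: (−1)^2·1018.2338/(240)·0.3680^1·0.9298^7 = +0.938191
d^4_{-2,1}(2.3878) = +0.076760 -0.734926 +0.938191 = +0.280025
D = (-0.998160+0.060634i)·(+0.280025)·(-0.938672+0.344812i) = +0.256514-0.112316i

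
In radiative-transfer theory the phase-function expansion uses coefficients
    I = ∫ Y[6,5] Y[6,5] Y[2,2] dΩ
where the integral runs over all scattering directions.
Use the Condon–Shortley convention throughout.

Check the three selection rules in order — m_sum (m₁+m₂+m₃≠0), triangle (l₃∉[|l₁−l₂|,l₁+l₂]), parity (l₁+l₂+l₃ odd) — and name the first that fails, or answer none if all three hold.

m_sum

azimuthal sum: 5 + 5 + 2 = 12  ✗
0 ≤ 2 ≤ 12 (triangle on l)
L = 6 + 6 + 2 = 14 (even)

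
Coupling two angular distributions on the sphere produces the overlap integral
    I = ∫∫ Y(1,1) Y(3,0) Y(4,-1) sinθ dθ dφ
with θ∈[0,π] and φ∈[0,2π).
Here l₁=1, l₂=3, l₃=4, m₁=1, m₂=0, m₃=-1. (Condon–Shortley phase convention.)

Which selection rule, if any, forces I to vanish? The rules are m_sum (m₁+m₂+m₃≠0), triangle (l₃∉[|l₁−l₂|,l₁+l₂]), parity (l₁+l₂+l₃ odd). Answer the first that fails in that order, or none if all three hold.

none

azimuthal sum: 1 + 0 − 1 = 0  ✓
2 ≤ 4 ≤ 4 (triangle on l)  ✓
L = 1 + 3 + 4 = 8 (even)  ✓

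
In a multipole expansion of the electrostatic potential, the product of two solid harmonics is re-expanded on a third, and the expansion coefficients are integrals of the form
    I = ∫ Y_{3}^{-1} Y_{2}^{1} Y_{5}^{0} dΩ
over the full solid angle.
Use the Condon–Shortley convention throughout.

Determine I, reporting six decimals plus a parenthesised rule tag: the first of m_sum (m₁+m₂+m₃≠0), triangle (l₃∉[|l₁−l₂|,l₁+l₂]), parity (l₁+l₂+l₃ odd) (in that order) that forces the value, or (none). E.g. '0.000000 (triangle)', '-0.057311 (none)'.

m-sum 0 ✓  L=10 even ✓  1≤5≤5 ✓
Π(2lᵢ+1) = 7×5×11 = 385
triangle coeff Δ(3,2,5) = 1/2310
Σ_t [0,0]: t=0:+1/144 = 1/144
(3j)²=10/231 [(3 2 5; 0 0 0)], sign=-1
Σ_t [0,0]: t=0:+1/288 = 1/288
(3j)²=5/231 [(3 2 5; -1 1 0)], sign=-1
⇒ 4πI² = 250/693
I = (+1)√(250/693/(4π)) = 0.16943318
No selection rule forces the value: the integral is nonzero (none).

0.169433 (none)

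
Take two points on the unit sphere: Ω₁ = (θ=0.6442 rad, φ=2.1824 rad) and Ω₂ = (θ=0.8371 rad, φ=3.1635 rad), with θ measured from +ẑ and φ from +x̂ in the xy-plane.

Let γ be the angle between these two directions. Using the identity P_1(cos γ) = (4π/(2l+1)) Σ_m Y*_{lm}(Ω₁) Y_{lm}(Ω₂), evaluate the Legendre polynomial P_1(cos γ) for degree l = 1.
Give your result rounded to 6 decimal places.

0.783460

Expand P_1 via completeness: Σ_{m} conj(Y_{1,m}) at Ω₁ times Y_{1,m} at Ω₂ —
  [-1]  conj(Y_{1,-1})(Ω₁) = -0.119137+0.169878i ; Y_{1,-1}(Ω₂) = -0.256538+0.005621i ; Δ = +0.029608-0.044250i
  [+0]  conj(Y_{1,0})(Ω₁) = +0.390677-0.000000i ; Y_{1,0}(Ω₂) = +0.327178+0.000000i ; Δ = +0.127821+0.000000i
  [+1]  conj(Y_{1,1})(Ω₁) = +0.119137+0.169878i ; Y_{1,1}(Ω₂) = +0.256538+0.005621i ; Δ = +0.029608+0.044250i
Accumulated sum +0.187037+0.000000i; after 4π/(2l+1) scaling, +0.783460+0.000000i ⇒ P_1 = 0.783460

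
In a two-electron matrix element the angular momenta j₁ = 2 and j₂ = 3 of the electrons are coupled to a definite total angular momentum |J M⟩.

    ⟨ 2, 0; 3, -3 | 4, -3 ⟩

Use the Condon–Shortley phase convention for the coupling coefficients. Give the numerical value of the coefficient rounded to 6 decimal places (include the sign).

+√(9/20) = +0.670820

triangle: 1!·3!·5!/10! = 720/3628800
(j±m)!: 2!·2!·0!·6!·1!·7! = 14515200
prefactor² = (2J+1)·Δ·N² = 25920
  k=0: +1/(0!·1!·2!·0!·1!·5!) = 1/240
Σ = 1/240  ⇒  CG² = 25920·(1/240)² = 9/20
CG = +√(9/20) = +0.670820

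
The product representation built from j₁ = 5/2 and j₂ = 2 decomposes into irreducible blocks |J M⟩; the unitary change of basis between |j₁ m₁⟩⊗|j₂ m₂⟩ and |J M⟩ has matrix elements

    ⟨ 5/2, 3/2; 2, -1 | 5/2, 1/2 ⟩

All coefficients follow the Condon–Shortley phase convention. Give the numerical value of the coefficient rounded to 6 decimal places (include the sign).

+√(6/35) = +0.414039

triangle: 2!·3!·2!/8! = 24/40320
(j±m)!: 4!·1!·1!·3!·3!·2! = 1728
prefactor² = (2J+1)·Δ·N² = 216/35
  k=0: +1/(0!·2!·1!·1!·2!·1!) = 1/4
  k=1: −1/(1!·1!·0!·0!·3!·2!) = -1/12
Σ = 1/6  ⇒  CG² = 216/35·(1/6)² = 6/35
CG = +√(6/35) = +0.414039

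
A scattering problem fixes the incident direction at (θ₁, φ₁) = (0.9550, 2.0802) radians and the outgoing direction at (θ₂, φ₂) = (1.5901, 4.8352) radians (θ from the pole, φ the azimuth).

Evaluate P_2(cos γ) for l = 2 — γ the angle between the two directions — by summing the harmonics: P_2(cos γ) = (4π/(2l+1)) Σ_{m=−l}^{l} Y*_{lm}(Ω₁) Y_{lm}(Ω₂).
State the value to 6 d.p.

Term-by-term m-sum for l=2 (normalisation 4π/5 = 2.513274):
  term(m=-2) = +0.071133+0.069416i   from Y*(Ω₁)=-0.134976-0.219172i, Y(Ω₂)=-0.374541+0.093891i
  term(m=-1) = +0.005030+0.002048i   from Y*(Ω₁)=-0.177636+0.318016i, Y(Ω₂)=-0.001826-0.014797i
  term(m=+0) = -0.000089+0.000000i   from Y*(Ω₁)=+0.000282-0.000000i, Y(Ω₂)=-0.315039+0.000000i
  term(m=+1) = +0.005030-0.002048i   from Y*(Ω₁)=+0.177636+0.318016i, Y(Ω₂)=+0.001826-0.014797i
  term(m=+2) = +0.071133-0.069416i   from Y*(Ω₁)=-0.134976+0.219172i, Y(Ω₂)=-0.374541-0.093891i
Accumulated sum +0.152236+0.000000i; after 4π/(2l+1) scaling, +0.382612+0.000000i ⇒ P_2 = 0.382612

0.382612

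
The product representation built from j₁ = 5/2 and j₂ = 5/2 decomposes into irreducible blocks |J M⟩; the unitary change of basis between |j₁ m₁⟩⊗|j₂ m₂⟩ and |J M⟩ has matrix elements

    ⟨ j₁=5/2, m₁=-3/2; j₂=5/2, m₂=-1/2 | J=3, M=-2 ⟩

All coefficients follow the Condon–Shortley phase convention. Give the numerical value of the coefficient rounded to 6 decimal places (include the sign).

−√(1/12) = -0.288675

triangle: 2!·3!·3!/9! = 72/362880
(j±m)!: 1!·4!·2!·3!·1!·5! = 34560
prefactor² = (2J+1)·Δ·N² = 48
  k=1: −1/(1!·1!·3!·1!·0!·2!) = -1/12
  k=2: +1/(2!·0!·2!·0!·1!·3!) = 1/24
Σ = -1/24  ⇒  CG² = 48·(-1/24)² = 1/12
CG = −√(1/12) = -0.288675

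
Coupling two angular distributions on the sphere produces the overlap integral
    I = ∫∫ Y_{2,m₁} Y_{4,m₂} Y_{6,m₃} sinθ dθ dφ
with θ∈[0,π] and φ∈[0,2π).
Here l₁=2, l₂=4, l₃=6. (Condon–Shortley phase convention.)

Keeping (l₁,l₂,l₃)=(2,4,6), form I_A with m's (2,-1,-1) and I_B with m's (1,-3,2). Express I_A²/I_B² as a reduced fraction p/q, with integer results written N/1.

35/32

Same 2,4,6: normalisation and zero-m 3j drop out of the ratio.
A: Δ: 0! 4! 8! / 13! → 1/6435; sum: t=0:+1/17280 = 1/17280; 3j²(2 4 6; 2 -1 -1) = Δ·Π!·Σ² = 7/1287  (sign -1)
B: Δ: 0! 4! 8! / 13! → 1/6435; sum: t=0:+1/30240 = 1/30240; 3j²(2 4 6; 1 -3 2) = Δ·Π!·Σ² = 32/6435  (sign +1)
I_A²/I_B² = (7/1287)/(32/6435) = 35/32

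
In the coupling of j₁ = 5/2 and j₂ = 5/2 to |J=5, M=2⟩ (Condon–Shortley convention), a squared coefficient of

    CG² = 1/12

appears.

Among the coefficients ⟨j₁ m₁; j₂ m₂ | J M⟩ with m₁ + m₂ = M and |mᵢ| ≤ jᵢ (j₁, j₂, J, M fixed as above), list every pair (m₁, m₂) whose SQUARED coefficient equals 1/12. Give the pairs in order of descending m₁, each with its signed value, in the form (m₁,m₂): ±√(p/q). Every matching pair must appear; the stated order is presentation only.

(5/2,-1/2): +√(1/12); (-1/2,5/2): +√(1/12)

Admissible pairs with m₁+m₂ = M = 2: (-1/2,5/2), (1/2,3/2), (3/2,1/2), (5/2,-1/2)
  (m₁,m₂)=(5/2,-1/2): CG² = 1/12, CG = +√(1/12)   ← matches the target
  (m₁,m₂)=(3/2,1/2): CG² = 5/12, CG = +√(5/12)
  (m₁,m₂)=(1/2,3/2): CG² = 5/12, CG = +√(5/12)
  (m₁,m₂)=(-1/2,5/2): CG² = 1/12, CG = +√(1/12)   ← matches the target
Pairs with CG² = 1/12: (5/2,-1/2): +√(1/12); (-1/2,5/2): +√(1/12)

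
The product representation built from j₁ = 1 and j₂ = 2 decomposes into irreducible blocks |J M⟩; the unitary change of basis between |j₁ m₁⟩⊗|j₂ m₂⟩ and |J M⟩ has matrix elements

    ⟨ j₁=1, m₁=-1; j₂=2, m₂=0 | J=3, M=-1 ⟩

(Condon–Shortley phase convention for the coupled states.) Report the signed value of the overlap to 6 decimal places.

+√(2/5) ≈ +0.632456

triangle: 0!·2!·4!/7! = 48/5040
(j±m)!: 0!·2!·2!·2!·2!·4! = 384
prefactor² = (2J+1)·Δ·N² = 128/5
  k=0: +1/(0!·0!·2!·2!·0!·2!) = 1/8
Σ = 1/8  ⇒  CG² = 128/5·(1/8)² = 2/5
CG = +√(2/5) = +0.632456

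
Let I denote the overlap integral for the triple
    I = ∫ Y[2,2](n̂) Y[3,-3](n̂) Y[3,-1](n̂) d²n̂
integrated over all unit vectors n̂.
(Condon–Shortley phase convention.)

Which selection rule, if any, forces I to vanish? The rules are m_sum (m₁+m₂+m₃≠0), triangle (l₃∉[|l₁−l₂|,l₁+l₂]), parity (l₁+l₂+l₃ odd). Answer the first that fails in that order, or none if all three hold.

m_sum

Σmᵢ = -2  ✗
l₃∈[|l₁−l₂|,l₁+l₂]=[1,5], have l₃=3
Σlᵢ = 8 ⇒ even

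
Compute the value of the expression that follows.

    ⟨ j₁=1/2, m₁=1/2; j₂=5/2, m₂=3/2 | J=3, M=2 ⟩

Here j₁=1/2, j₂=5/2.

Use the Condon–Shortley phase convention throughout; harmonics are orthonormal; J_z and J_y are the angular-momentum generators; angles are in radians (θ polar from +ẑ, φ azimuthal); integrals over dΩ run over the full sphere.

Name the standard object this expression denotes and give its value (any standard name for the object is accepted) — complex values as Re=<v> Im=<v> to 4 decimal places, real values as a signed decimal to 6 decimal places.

Clebsch–Gordan coefficient, +√(5/6) ≈ +0.912871

This is a Clebsch–Gordan (vector-coupling) coefficient.
triangle: 0!×1!×5!/7! = 120/5040
(j±m)!: 1!×0!×4!×1!×5!×1! = 2880
prefactor² = (2J+1)×Δ×N² = 480
  k=0: +1/(0!×0!×0!×4!×1!×1!) = 1/24
Σ = 1/24  ⇒  CG² = 480×(1/24)² = 5/6
CG = +√(5/6) = +0.912871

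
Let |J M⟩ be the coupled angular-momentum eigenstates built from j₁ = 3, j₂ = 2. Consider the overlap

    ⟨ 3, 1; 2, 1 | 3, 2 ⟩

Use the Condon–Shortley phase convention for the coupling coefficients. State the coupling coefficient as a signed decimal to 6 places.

triangle: 2!*4!*2!/9! = 96/362880
(j±m)!: 4!*2!*3!*1!*5!*1! = 34560
prefactor² = (2J+1)*Δ*N² = 64
  k=1: −1/(1!*1!*1!*2!*3!*0!) = -1/12
  k=2: +1/(2!*0!*0!*1!*4!*1!) = 1/48
Σ = -1/16  ⇒  CG² = 64*(-1/16)² = 1/4
CG = −√(1/4) = -0.500000

-0.500000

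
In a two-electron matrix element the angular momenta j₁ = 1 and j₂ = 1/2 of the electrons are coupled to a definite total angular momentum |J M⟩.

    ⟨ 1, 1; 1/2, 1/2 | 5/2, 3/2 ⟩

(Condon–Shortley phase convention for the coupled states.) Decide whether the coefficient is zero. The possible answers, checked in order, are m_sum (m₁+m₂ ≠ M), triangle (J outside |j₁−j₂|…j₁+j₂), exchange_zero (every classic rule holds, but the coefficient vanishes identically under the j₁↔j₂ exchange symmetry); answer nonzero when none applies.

m-sum: m₁+m₂ = 1+1/2 = 3/2, M = 3/2  ✓
triangle: need |j₁−j₂| ≤ J ≤ j₁+j₂, i.e. J ∈ [1/2, 3/2]; J = 5/2 is outside ✗ ⇒ coefficient is 0

triangle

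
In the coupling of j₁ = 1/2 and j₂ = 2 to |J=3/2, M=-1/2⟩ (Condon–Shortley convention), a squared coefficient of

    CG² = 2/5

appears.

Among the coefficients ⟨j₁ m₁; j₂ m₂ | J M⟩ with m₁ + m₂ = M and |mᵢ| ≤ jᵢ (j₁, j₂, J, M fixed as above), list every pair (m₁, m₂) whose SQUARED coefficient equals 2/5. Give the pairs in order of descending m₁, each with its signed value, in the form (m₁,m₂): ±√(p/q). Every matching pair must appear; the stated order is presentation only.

Admissible pairs with m₁+m₂ = M = -1/2: (-1/2,0), (1/2,-1)
  (m₁,m₂)=(1/2,-1): CG² = 3/5, CG = +√(3/5)
  (m₁,m₂)=(-1/2,0): CG² = 2/5, CG = −√(2/5)   ← matches the target
Pairs with CG² = 2/5: (-1/2,0): −√(2/5)

(-1/2,0): −√(2/5)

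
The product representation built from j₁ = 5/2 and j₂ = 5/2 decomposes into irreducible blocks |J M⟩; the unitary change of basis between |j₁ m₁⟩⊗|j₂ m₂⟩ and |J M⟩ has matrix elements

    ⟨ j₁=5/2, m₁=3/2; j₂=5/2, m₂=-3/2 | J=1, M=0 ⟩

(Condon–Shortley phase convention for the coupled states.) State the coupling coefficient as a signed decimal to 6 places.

-0.358569  (= −√(9/70))

√[3·4!1!1!/7! · 4!1!1!4!1!1!] = √(288/35)
  +(−1)^0/∏(0,4,1,1,0,0)! = 1/24  (running 1/24)
  +(−1)^1/∏(1,3,0,0,1,1)! = -1/6  (running -1/8)
⟨..|..⟩ = √(288/35)·(-1/8) = -0.358569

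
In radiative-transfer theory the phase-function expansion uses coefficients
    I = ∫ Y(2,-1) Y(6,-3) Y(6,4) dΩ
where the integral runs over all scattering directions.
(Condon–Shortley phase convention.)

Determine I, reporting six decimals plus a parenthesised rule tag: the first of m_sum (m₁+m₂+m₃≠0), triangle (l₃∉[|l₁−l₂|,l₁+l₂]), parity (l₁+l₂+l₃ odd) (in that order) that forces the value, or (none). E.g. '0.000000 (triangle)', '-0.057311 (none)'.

Checks pass: Σm=0; 14 even; l₃=6∈[4,8].
(2·2+1)(2·6+1)(2·6+1) = 845
Δ: 2! 2! 10! / 15! → 1/90090
sum: t=0:+1/69120 t=1:−1/14400 t=2:+1/69120 = -7/172800
3j²(2 6 6; 0 0 0) = Δ·Π!·Σ² = 14/715  (sign -1)
sum: t=1:−1/161280 t=2:+1/725760 = -1/207360
3j²(2 6 6; -1 -3 4) = Δ·Π!·Σ² = 7/286  (sign -1)
combine: 4πI² = 845·14/715·7/286 = 49/121
take √, sign +1: I = 0.17951487
No selection rule forces the value: the integral is nonzero (none).

0.179515 (none)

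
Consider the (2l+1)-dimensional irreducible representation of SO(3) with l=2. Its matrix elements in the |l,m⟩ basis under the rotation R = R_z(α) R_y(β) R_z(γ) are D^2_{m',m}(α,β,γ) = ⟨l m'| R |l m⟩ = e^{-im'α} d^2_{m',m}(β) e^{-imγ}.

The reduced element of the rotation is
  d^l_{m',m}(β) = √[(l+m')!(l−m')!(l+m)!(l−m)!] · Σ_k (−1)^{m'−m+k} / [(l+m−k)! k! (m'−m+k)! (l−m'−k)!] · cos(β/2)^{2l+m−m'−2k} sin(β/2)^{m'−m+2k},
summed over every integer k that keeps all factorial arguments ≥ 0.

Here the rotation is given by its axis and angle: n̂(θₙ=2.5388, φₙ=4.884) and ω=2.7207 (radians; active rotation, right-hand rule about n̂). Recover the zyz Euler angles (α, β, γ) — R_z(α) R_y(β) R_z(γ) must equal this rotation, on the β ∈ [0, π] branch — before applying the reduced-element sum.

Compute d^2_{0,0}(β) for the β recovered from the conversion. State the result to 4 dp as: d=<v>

d=-0.2774

Axis–angle → zyz. n̂ = (sinθₙcosφₙ, sinθₙsinφₙ, cosθₙ) = (+0.096817, -0.558617, -0.823756), ω = 2.7207.
R = I cosω + sinω [n̂]ₓ + (1−cosω) n̂n̂ᵀ gives
  R = [-0.894796, +0.233119, -0.380784; -0.440014, -0.315853, +0.840610; +0.075690, +0.919724, +0.385199]
β = atan2(√(R₁₃²+R₂₃²), R₃₃) = 1.175373; α = atan2(R₂₃, R₁₃) mod 2π = 1.996130; γ = atan2(R₃₂, −R₃₁) mod 2π = 1.652908
d^2_{0,0}(β=1.1754) via the finite sum:
With c≡cos(β/2)=0.832226 and s≡sin(β/2)=0.554437, N=[2·2·2·2]^{1/2}=4.000000
k: max(0,(0)−(0))=0 … min(2+(0),2−(0))=2
  k=0: (−1)^0·4.0000/(4)·0.8322^4·0.5544^0 = +0.479694
  k=1: (−1)^1·4.0000/(1)·0.8322^2·0.5544^2 = -0.851622
  k=2: (−1)^2·4.0000/(4)·0.8322^0·0.5544^4 = +0.094495
d^2_{0,0}(1.1754) = +0.479694 -0.851622 +0.094495 = -0.277433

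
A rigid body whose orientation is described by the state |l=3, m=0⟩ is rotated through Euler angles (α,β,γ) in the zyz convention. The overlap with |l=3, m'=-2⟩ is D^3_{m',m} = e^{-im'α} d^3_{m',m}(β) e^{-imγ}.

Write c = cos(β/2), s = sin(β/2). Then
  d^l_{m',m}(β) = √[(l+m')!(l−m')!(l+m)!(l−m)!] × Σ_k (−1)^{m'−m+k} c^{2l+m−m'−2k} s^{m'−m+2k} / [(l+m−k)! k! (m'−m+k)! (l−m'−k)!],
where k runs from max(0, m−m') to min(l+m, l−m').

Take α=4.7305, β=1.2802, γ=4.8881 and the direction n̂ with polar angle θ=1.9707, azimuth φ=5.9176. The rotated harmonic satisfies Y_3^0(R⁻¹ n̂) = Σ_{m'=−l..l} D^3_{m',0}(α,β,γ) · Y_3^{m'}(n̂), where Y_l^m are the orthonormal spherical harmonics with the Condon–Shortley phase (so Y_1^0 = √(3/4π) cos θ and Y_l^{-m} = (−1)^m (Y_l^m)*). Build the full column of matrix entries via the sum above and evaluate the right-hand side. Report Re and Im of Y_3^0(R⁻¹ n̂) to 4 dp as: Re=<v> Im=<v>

Re=-0.2254 Im=0.0000

Need the full column D^3_{m',0} for m'=−3..3 at α=4.7305, β=1.2802, γ=4.8881.
cos(β/2)=0.802036, sin(β/2)=0.597276
d^3_{-3,0}: single k=3 term ⇒ +0.491610;  D = -0.026698+0.490885i
d^3_{-2,0}: k∈[2..3] ⇒ +0.808511 -0.448381 = +0.360129;  D = -0.359893-0.013042i
d^3_{-1,0}: k∈[1..3] ⇒ +0.686649 -1.142399 +0.211183 = -0.244567;  D = -0.004429+0.244527i
d^3_{0,0}: k∈[0..3] ⇒ +0.266173 -1.328519 +0.736766 -0.045399 = -0.370979;  D = -0.370979+0.000000i
d^3_{1,0}: k∈[0..2] ⇒ -0.686649 +1.142399 -0.211183 = +0.244567;  D = +0.004429+0.244527i
d^3_{2,0}: k∈[0..1] ⇒ +0.808511 -0.448381 = +0.360129;  D = -0.359893+0.013042i
d^3_{3,0}: single k=0 term ⇒ -0.491610;  D = +0.026698+0.490885i
Y_3^{m'}(θ=1.9707,φ=5.9176) and Σ D·Y over m':
  (-0.0267+0.4909i)·(+0.1488+0.2901i)  (-0.3599-0.0130i)·(-0.2513-0.2254i)  (-0.0044+0.2445i)·(-0.0673-0.0258i)  (-0.3710+0.0000i)·(+0.3258+0.0000i)  (+0.0044+0.2445i)·(+0.0673-0.0258i)  (-0.3599+0.0130i)·(-0.2513+0.2254i)  (+0.0267+0.4909i)·(-0.1488+0.2901i)
Y_3^0(R⁻¹ n̂) = -0.225412+0.000000i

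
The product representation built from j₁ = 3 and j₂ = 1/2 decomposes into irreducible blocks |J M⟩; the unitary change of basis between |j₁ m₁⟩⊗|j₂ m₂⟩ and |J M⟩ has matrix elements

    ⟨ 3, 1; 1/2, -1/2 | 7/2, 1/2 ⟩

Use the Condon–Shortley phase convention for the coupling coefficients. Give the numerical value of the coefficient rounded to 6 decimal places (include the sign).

j₁+j₂−J=0  J+j₁−j₂=6  J−j₁+j₂=1  j₁+j₂+J+1=8
(j₁±m₁, j₂±m₂, J±M) = (4,2,0,1,4,3)
P² = 6912/7
sum k=0..0:
  [0] +1/48 = 1/48
S = 1/48
C² = P²·S² = 3/7 ; C = +0.654654

+0.654654  (= +√(3/7))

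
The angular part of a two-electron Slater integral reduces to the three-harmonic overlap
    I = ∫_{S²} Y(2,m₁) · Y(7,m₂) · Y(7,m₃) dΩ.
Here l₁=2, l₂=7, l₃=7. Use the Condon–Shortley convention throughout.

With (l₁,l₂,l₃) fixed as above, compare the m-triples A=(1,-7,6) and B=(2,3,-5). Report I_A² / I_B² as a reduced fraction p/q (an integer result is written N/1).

1183/792

Shared (l₁,l₂,l₃)=(2,7,7): N and (l;000)² cancel in I_A²/I_B².
A: Δ = 2!·2!·12!/17! = 1/185640; Racah Σ t=0..0: t=0:+1/958003200 = 1/958003200; ⇒ 3j(2 7 7; 1 -7 6)² = 13/680, sgn -1
B: Δ = 2!·2!·12!/17! = 1/185640; Racah Σ t=0..0: t=0:+1/29030400 = 1/29030400; ⇒ 3j(2 7 7; 2 3 -5)² = 99/7735, sgn +1
I_A²/I_B² = (13/680)/(99/7735) = 1183/792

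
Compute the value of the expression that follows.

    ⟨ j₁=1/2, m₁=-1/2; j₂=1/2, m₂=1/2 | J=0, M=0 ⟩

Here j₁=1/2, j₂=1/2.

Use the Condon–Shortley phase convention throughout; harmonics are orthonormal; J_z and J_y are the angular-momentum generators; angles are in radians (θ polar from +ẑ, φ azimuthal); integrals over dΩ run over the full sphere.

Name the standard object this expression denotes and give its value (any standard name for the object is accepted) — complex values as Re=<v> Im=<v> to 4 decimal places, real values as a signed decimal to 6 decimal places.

Clebsch–Gordan coefficient, −√(1/2) ≈ -0.707107

This is a Clebsch–Gordan (vector-coupling) coefficient.
√[1·1!0!0!/2! · 0!1!1!0!0!0!] = √(1/2)
  +(−1)^1/∏(1,0,0,0,0,0)! = -1  (running -1)
⟨..|..⟩ = √(1/2)·(-1) = -0.707107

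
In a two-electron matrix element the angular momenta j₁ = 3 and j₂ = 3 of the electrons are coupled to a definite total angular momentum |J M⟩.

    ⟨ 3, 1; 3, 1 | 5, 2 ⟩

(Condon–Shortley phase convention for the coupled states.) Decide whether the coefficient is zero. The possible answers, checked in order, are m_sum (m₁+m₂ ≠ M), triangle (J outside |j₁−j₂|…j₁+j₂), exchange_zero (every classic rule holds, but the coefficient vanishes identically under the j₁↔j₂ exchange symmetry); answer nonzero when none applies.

exchange_zero

m-sum: m₁+m₂ = 1+1 = 2, M = 2  ✓
triangle: |j₁−j₂| = 0 ≤ J = 5 ≤ j₁+j₂ = 6  ✓
exchange: j₁=j₂ and m₁=m₂, and (−1)^(j₁+j₂−J) = (−1)^1 = −1 forces ⟨j₁m₁;j₂m₂|JM⟩ = −⟨j₂m₂;j₁m₁|JM⟩ = −⟨j₁m₁;j₂m₂|JM⟩ ⇒ the coefficient vanishes identically
Racah sum check: Σ_k collapses to 0 ⇒ CG = 0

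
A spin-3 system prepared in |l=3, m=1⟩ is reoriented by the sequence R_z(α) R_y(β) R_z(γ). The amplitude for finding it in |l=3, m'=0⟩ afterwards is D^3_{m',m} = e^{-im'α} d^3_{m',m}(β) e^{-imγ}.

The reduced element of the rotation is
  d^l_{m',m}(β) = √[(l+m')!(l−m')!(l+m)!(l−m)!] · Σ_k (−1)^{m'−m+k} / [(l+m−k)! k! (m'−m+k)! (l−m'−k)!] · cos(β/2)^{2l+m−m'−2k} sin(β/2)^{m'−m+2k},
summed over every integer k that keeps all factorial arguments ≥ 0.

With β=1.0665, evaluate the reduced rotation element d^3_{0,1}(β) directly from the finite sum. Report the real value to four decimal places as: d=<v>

d=0.0635

d^3_{0,1}(β=1.0665) via the finite sum:
c=cos(1.066500/2)=0.861160, s=sin(1.066500/2)=0.508335; N=√[6·6·24·2]=41.569219
k: max(0,(1)−(0))=1 … min(3+(1),3−(0))=3
  k=1: (−1)^0·41.5692/(12)·0.8612^5·0.5083^1 = +0.833986
  k=2: (−1)^1·41.5692/(4)·0.8612^3·0.5083^3 = -0.871791
  k=3: (−1)^2·41.5692/(12)·0.8612^1·0.5083^5 = +0.101257
d^3_{0,1}(1.0665) = +0.833986 -0.871791 +0.101257 = +0.063451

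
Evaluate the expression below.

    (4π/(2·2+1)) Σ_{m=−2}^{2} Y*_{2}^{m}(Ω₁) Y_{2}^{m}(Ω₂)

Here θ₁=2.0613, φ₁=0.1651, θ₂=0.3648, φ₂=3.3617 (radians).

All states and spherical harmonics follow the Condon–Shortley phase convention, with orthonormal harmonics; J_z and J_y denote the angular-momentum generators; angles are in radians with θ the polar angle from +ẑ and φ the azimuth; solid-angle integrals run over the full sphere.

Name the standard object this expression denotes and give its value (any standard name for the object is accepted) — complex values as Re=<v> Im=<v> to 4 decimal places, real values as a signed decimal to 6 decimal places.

This sum is the spherical-harmonic addition theorem: it equals the Legendre polynomial P_l(cos γ) of the angle γ between the two directions.
Addition theorem: P_2(cos γ) = (4π/5) Σ_m Y*_{lm}(Ω₁) Y_{lm}(Ω₂), m = −2…2:
  term(m=-2) = 0.01469 - 0.00162j   from Y*(Ω₁)=0.28432 + 0.09745j, Y(Ω₂)=0.04448 - 0.02095j
  term(m=-1) = 0.08253 - 0.00454j   from Y*(Ω₁)=-0.31665 - 0.05276j, Y(Ω₂)=-0.25127 + 0.05622j
  term(m=+0) = -0.05381 + 0.00000j   from Y*(Ω₁)=-0.10543 + 0.00000j, Y(Ω₂)=0.51035 + 0.00000j
  term(m=+1) = 0.08253 + 0.00454j   from Y*(Ω₁)=0.31665 - 0.05276j, Y(Ω₂)=0.25127 + 0.05622j
  term(m=+2) = 0.01469 + 0.00162j   from Y*(Ω₁)=0.28432 - 0.09745j, Y(Ω₂)=0.04448 + 0.02095j
Accumulated sum 0.14063 + 0.00000j; after 4π/(2l+1) scaling, 0.35344 + 0.00000j ⇒ P_2 = 0.353440

Legendre polynomial (addition theorem), +0.353440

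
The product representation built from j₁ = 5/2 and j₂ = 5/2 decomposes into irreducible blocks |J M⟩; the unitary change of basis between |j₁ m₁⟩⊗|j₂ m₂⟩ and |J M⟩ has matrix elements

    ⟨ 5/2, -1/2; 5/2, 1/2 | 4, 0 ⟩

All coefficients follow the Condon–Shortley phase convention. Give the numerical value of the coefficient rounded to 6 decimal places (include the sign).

−√(1/7) = -0.377964

j₁+j₂−J=1  J+j₁−j₂=4  J−j₁+j₂=4  j₁+j₂+J+1=10
(j₁±m₁, j₂±m₂, J±M) = (2,3,3,2,4,4)
P² = 20736/175
sum k=0..1:
  [0] +1/36 = 1/36
  [1] −1/16 = -1/16
S = -5/144
C² = P²·S² = 1/7 ; C = -0.377964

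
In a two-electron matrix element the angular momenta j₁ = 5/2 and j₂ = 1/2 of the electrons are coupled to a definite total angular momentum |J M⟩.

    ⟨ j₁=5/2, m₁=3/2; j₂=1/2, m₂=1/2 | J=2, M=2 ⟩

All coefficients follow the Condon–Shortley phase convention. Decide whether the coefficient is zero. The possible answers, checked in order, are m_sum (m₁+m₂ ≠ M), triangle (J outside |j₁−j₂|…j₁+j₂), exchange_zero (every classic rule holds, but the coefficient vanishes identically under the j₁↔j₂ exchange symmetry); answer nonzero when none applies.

m-sum: m₁+m₂ = 3/2+1/2 = 2, M = 2  ✓
triangle: |j₁−j₂| = 2 ≤ J = 2 ≤ j₁+j₂ = 3  ✓
exchange: j₁≠j₂ or m₁≠m₂ — the exchange symmetry imposes no constraint here
value check: CG = −√(1/6) = -0.408248 ≠ 0

nonzero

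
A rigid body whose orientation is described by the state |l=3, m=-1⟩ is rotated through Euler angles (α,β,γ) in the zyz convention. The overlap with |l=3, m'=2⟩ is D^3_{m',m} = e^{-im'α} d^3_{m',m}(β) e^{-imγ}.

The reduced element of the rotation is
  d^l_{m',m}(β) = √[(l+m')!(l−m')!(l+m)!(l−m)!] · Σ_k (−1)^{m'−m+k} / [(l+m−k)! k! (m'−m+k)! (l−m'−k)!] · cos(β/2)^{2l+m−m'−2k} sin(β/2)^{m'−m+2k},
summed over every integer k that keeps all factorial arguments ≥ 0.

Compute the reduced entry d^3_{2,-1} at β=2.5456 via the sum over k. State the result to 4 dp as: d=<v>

d=0.6013

d^3_{2,-1}(β=2.5456) via the finite sum:
c=cos(2.545600/2)=0.293605, s=sin(2.545600/2)=0.955927; N=√[120·1·2·24]=75.894664
The bounds max(0,m−m')=0 and min(l+m,l−m')=1 give 2 terms
  k=0: (−1)^3·75.8947/(12)·0.2936^3·0.9559^3 = -0.139829
  k=1: (−1)^4·75.8947/(24)·0.2936^1·0.9559^5 = +0.741117
d^3_{2,-1}(2.5456) = -0.139829 +0.741117 = +0.601289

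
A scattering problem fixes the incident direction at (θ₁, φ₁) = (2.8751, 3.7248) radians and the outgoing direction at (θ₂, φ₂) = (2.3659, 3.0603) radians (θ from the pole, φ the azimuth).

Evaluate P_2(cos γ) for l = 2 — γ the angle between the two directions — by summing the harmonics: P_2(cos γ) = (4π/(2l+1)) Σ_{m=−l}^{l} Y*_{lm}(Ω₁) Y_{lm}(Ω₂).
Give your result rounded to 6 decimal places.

0.543081

Summing Y*_{l m}(θ₁,φ₁)·Y_{l m}(θ₂,φ₂) over m ∈ [−2, 2]; prefactor 4π/(2·2+1) = 2.513274:
  m=-2: Y*=0.01054 + 0.02463j  Y=0.18689 + 0.03066j  product 0.00121 + 0.00493j
  m=-1: Y*=0.16383 + 0.10809j  Y=0.38493 + 0.03136j  product 0.05967 + 0.04674j
  m=+0: Y*=0.56516 + 0.00000j  Y=0.16688 + 0.00000j  product 0.09431 + 0.00000j
  m=+1: Y*=-0.16383 + 0.10809j  Y=-0.38493 + 0.03136j  product 0.05967 - 0.04674j
  m=+2: Y*=0.01054 - 0.02463j  Y=0.18689 - 0.03066j  product 0.00121 - 0.00493j
Σ over m = 0.21609 + 0.00000j; ×(4π/5) → 0.54308 + 0.00000j. Real part: 0.543081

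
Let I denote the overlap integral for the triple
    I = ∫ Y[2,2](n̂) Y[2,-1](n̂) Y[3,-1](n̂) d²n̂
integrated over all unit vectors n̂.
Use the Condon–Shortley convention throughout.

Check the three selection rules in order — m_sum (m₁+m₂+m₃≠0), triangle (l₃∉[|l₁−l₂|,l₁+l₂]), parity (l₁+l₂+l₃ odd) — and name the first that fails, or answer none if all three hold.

m₁+m₂+m₃ = 2 − 1 − 1 = 0  ✓
triangle: |2−2|=0 ≤ l₃=3 ≤ 2+2=4  ✓
parity: l₁+l₂+l₃ = 7 is odd  ✗

parity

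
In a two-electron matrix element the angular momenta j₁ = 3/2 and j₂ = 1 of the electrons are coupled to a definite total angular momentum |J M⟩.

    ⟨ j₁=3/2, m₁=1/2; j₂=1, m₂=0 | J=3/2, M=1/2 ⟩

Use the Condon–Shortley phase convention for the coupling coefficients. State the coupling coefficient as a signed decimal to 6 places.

+0.258199  (= +√(1/15))

triangle: 1!×2!×1!/5! = 2/120
(j±m)!: 2!×1!×1!×1!×2!×1! = 4
prefactor² = (2J+1)×Δ×N² = 4/15
  k=0: +1/(0!×1!×1!×1!×1!×0!) = 1
  k=1: −1/(1!×0!×0!×0!×2!×1!) = -1/2
Σ = 1/2  ⇒  CG² = 4/15×(1/2)² = 1/15
CG = +√(1/15) = +0.258199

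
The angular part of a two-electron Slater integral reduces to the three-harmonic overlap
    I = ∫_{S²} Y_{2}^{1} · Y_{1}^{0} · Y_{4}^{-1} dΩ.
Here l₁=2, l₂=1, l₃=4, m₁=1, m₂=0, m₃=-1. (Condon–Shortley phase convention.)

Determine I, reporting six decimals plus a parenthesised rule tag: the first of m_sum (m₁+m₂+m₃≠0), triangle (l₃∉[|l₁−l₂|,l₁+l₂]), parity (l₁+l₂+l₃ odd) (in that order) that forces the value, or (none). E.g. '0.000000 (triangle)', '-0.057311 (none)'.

l₃=4 ∉ [1,3] — triangle fails ⇒ I = 0

0.000000 (triangle)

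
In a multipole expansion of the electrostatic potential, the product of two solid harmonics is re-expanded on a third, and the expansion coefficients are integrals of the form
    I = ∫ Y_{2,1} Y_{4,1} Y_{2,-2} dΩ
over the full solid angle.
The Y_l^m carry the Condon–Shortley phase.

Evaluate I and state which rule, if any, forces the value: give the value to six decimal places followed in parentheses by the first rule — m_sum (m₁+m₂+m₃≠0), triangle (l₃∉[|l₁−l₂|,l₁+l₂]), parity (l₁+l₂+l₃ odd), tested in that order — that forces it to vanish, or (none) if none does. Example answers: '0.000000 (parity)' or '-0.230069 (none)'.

Checks pass: Σm=0; 8 even; l₃=2∈[2,6].
(2·2+1)(2·4+1)(2·2+1) = 225
Δ: 4! 0! 4! / 9! → 1/630
sum: t=2:+1/16 = 1/16
3j²(2 4 2; 0 0 0) = Δ·Π!·Σ² = 2/35  (sign +1)
sum: t=1:−1/144 = -1/144
3j²(2 4 2; 1 1 -2) = Δ·Π!·Σ² = 1/126  (sign -1)
combine: 4πI² = 225·2/35·1/126 = 5/49
take √, sign -1: I = -0.09011188
No selection rule forces the value: the integral is nonzero (none).

-0.090112 (none)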